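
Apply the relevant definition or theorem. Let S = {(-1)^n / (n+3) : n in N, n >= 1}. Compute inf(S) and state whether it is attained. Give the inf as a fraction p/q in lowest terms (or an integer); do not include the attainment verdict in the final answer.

Analysis:
- Values: -1/4, 1/5, -1/6, 1/7, -1/8, ...
- Positive terms (even n): 1/(2+3), 1/(4+3), ... decreasing -> max = 1/5 (n=2).
- Negative terms (odd n): -1/(1+3), -1/(3+3), ... increasing -> min = -1/4 (n=1).
- So sup = 1/5 (attained at n=2); inf = -1/4 (attained at n=1).
Conclusion: inf(S) = -1/4, attained in S.

-1/4


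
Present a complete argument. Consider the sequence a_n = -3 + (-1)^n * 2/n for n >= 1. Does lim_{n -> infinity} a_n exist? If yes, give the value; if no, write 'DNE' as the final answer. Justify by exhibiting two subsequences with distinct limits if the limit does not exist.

Examine the behaviour of a_n along subsequences.
Even-n subsequence a_{2k} = -3 + 2/(2k) -> -3. Odd-n subsequence a_{2k+1} = -3 - 2/(2k+1) -> -3. Both tend to -3, which suggests the limit is -3; verify directly.
|a_n - (-3)| = |(-1)^n * 2/n| = 2/n for every n >= 1.
Given epsilon > 0, choose a positive integer N > 2/epsilon. Then for all n >= N, |a_n - (-3)| = 2/n <= 2/N < epsilon.
So by the definition of the limit, lim a_n exists and equals -3.

-3


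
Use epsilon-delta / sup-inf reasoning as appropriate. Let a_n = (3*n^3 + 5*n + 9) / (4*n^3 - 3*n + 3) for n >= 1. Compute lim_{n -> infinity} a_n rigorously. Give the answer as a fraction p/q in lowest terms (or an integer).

Divide numerator and denominator by n^3, the highest power:
numerator / n^3 = 3 + 5/n^2 + 9/n^3
denominator / n^3 = 4 - 3/n^2 + 3/n^3
As n -> infinity, all terms of the form c/n^k (k >= 1) tend to 0.
So numerator / n^3 -> 3 and denominator / n^3 -> 4.
Therefore lim a_n = 3/4.

3/4


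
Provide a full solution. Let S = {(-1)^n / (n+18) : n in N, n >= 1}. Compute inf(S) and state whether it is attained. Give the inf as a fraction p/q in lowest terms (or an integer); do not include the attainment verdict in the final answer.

Analysis:
- Values: -1/19, 1/20, -1/21, 1/22, -1/23, ...
- Positive terms (even n): 1/(2+18), 1/(4+18), ... decreasing -> max = 1/20 (n=2).
- Negative terms (odd n): -1/(1+18), -1/(3+18), ... increasing -> min = -1/19 (n=1).
- So sup = 1/20 (attained at n=2); inf = -1/19 (attained at n=1).
Conclusion: inf(S) = -1/19, attained in S.

-1/19


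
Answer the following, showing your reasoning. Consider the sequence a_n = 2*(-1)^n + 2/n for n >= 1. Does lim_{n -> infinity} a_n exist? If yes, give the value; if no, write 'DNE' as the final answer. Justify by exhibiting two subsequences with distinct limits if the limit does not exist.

Examine the behaviour of a_n along subsequences.
a_{2k} = 2 + 2/(2k) -> 2. a_{2k+1} = -2 + 2/(2k+1) -> -2.
Since these two subsequential limits are 2 and -2, distinct, the full sequence cannot converge (a convergent sequence has all subsequences tending to the same limit). So lim a_n does not exist.

DNE


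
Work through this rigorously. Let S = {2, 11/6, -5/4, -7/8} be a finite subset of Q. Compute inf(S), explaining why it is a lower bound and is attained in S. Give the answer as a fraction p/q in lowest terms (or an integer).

S is finite, so inf(S) = min(S).
Sorted increasing:
-5/4, -7/8, 11/6, 2
The extremum is -5/4.
For every x in S, x >= -5/4. And -5/4 is in S, so it is attained.
Therefore inf(S) = -5/4.

-5/4


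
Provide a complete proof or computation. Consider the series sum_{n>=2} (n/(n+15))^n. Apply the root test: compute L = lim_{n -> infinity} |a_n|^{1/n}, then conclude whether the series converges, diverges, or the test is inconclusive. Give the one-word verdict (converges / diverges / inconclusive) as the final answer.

Let a_n denote the general term. Form |a_n|^(1/n) and simplify:
|a_n|^(1/n) = n/(n + 15)
Take the limit as n -> infinity: L = 1.
Since L = 1, the root test is inconclusive. (In fact a_n = (n/(n+15))^n -> e^(-15) != 0, so the nth-term test shows divergence; but the root test itself gives no conclusion.)

inconclusive


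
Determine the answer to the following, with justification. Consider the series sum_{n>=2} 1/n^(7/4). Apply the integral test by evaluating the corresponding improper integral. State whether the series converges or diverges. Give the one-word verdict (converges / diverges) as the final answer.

Let f(x) = x^(-7/4). Then f is positive, continuous, and decreasing on [2, infinity), so the integral test applies.
Compute the improper integral int_{2}^infinity f(x) dx:
  antiderivative F(x) = -4/(3*x^(3/4)).
  As x -> infinity, F(x) -> 0 (since p = 7/4 > 1).
  So int = F(infinity) - F(2) = 0 - (-2*2^(1/4)/3) = 2*2^(1/4)/3.
  Finite, so by the integral test, the series converges.

converges


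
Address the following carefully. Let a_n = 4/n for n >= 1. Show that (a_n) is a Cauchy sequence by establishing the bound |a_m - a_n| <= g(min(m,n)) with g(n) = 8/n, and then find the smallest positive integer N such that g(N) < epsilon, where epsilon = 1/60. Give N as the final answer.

For any m, n >= 1, by the triangle inequality:
|a_m - a_n| = |4/m - 4/n| <= 4*1/m + 4*1/n <= 8/min(m,n).
So g(n) = 8/n bounds the Cauchy difference. Since g(n) -> 0, (a_n) is Cauchy.
Now solve g(N) < 1/60: 8/N < 1/60 <=> N > 8 / (1/60) = 480.
The smallest integer strictly greater than 480 is N = 481.
Check: g(481) = 8/481 = 8/481 < 1/60; g(480) = 1/60 >= 1/60. So N = 481.

481


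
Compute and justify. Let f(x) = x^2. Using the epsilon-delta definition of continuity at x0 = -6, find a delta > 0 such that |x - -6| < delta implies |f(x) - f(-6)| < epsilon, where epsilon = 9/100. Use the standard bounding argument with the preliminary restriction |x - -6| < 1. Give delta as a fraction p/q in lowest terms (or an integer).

Factor: |x^2 - (-6)^2| = |x - -6| * |x + -6|.
Impose |x - -6| < 1 first. Then |x + -6| = |(x - -6) + 2*(-6)| <= |x - -6| + 2*|-6| < 1 + 12 = 13.
So |x^2 - (-6)^2| < delta * 13.
We need delta * 13 <= 9/100, i.e. delta <= 9/100/13 = 9/1300.
Since 9/1300 < 1, this is tighter than 1; take delta = 9/1300.
So delta = 9/1300 works.

9/1300


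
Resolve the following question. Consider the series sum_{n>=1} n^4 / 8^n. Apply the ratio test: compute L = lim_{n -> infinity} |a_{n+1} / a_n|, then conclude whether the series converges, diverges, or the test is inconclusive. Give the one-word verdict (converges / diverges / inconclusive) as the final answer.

Let a_n denote the general term. Form the ratio a_{n+1}/a_n and simplify:
a_{n+1}/a_n = (n + 1)^4/(8*n^4)
Take the limit as n -> infinity: L = 1/8.
Since L = 1/8 < 1, the ratio test implies the series converges.

converges


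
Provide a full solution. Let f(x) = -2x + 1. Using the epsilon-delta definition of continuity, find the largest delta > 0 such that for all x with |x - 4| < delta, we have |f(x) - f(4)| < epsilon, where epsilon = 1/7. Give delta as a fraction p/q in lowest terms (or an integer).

We compute f(4) = -2*(4) + 1 = -7.
|f(x) - f(4)| = |-2x + 1 - (-7)| = |-2(x - 4)| = 2|x - 4|.
We need 2|x - 4| < 1/7, i.e. |x - 4| < 1/7 / 2 = 1/14.
So any delta <= 1/14 works. Conversely, if delta > 1/14, then x = 4 + 1/14 satisfies |x - 4| = 1/14 < delta but |f(x) - f(4)| = 2 * 1/14 = 1/7, which is not < 1/7; so no larger delta works.
Hence the largest such delta is 1/14.

1/14


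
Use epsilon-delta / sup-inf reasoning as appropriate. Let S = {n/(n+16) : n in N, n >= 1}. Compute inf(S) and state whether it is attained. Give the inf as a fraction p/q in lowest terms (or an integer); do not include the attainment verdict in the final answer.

Analysis:
- Values: 1/17, 1/9, 3/19, 1/5, ... strictly increasing.
- Minimum is 1/17 (n=1); inf = 1/17 (attained).
- n/(n+16) = 1 - 16/(n+16) -> 1 from below as n -> infinity, and never equals 1.
- So sup = 1 (not attained).
Conclusion: inf(S) = 1/17, attained in S.

1/17


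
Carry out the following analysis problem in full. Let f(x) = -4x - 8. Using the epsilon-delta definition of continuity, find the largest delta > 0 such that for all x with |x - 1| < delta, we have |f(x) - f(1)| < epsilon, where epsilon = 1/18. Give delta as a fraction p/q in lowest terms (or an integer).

We compute f(1) = -4*(1) - 8 = -12.
|f(x) - f(1)| = |-4x - 8 - (-12)| = |-4(x - 1)| = 4|x - 1|.
We need 4|x - 1| < 1/18, i.e. |x - 1| < 1/18 / 4 = 1/72.
So any delta <= 1/72 works. Conversely, if delta > 1/72, then x = 1 + 1/72 satisfies |x - 1| = 1/72 < delta but |f(x) - f(1)| = 4 * 1/72 = 1/18, which is not < 1/18; so no larger delta works.
Hence the largest such delta is 1/72.

1/72


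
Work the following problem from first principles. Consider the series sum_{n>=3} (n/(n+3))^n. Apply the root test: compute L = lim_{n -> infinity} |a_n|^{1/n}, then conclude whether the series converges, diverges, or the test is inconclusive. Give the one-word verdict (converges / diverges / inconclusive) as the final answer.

Let a_n denote the general term. Form |a_n|^(1/n) and simplify:
|a_n|^(1/n) = n/(n + 3)
Take the limit as n -> infinity: L = 1.
Since L = 1, the root test is inconclusive. (In fact a_n = (n/(n+3))^n -> e^(-3) != 0, so the nth-term test shows divergence; but the root test itself gives no conclusion.)

inconclusive


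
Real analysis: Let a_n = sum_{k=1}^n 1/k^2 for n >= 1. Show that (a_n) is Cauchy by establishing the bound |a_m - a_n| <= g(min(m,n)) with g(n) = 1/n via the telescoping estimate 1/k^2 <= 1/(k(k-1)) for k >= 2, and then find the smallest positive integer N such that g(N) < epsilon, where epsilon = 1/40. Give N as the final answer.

For m > n >= 1: |a_m - a_n| = sum_{k=n+1}^m 1/k^2.
Use 1/k^2 <= 1/(k(k-1)) = 1/(k-1) - 1/k for k >= 2:
sum_{k=n+1}^m 1/k^2 <= sum_{k=n+1}^m (1/(k-1) - 1/k) = 1/n - 1/m <= 1/n.
By symmetry the same bound holds with n,m swapped, so |a_m - a_n| <= 1/min(m,n) = g(min(m,n)). Since g(n) -> 0, (a_n) is Cauchy.
Now solve g(N) < 1/40: 1/N < 1/40 <=> N > 1/(1/40) = 40.
The smallest integer strictly greater than 40 is N = 41.
Check: g(41) = 1/41 < 1/40; g(40) = 1/40 >= 1/40. So N = 41.

41


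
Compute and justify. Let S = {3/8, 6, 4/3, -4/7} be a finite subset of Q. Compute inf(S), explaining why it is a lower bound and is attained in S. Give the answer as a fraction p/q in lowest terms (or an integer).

S is finite, so inf(S) = min(S).
Sorted increasing:
-4/7, 3/8, 4/3, 6
The extremum is -4/7.
For every x in S, x >= -4/7. And -4/7 is in S, so it is attained.
Therefore inf(S) = -4/7.

-4/7


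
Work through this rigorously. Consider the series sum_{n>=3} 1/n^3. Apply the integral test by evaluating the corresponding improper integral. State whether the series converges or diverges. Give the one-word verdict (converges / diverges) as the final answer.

Let f(x) = x^(-3). Then f is positive, continuous, and decreasing on [3, infinity), so the integral test applies.
Compute the improper integral int_{3}^infinity f(x) dx:
  antiderivative F(x) = -1/(2*x^2).
  As x -> infinity, F(x) -> 0 (since p = 3 > 1).
  So int = F(infinity) - F(3) = 0 - (-1/18) = 1/18.
  Finite, so by the integral test, the series converges.

converges


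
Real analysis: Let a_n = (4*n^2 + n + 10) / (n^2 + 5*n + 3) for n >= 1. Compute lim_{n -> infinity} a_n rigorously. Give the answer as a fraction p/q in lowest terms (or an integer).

Divide numerator and denominator by n^2, the highest power:
numerator / n^2 = 4 + 1/n + 10/n^2
denominator / n^2 = 1 + 5/n + 3/n^2
As n -> infinity, all terms of the form c/n^k (k >= 1) tend to 0.
So numerator / n^2 -> 4 and denominator / n^2 -> 1.
Therefore lim a_n = 4.

4


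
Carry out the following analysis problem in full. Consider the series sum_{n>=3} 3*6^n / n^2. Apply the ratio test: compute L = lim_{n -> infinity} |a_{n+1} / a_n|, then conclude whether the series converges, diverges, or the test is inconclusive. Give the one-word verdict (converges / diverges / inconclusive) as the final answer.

Let a_n denote the general term. Form the ratio a_{n+1}/a_n and simplify:
a_{n+1}/a_n = 6*n^2/(n + 1)^2
Take the limit as n -> infinity: L = 6.
Since L = 6 > 1 (or L = infinity), the ratio test implies the series diverges.

diverges


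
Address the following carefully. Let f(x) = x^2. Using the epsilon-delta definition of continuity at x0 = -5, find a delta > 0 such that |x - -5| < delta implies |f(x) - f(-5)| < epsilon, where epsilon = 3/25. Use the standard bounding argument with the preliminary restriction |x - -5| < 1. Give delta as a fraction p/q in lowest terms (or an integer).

Factor: |x^2 - (-5)^2| = |x - -5| * |x + -5|.
Impose |x - -5| < 1 first. Then |x + -5| = |(x - -5) + 2*(-5)| <= |x - -5| + 2*|-5| < 1 + 10 = 11.
So |x^2 - (-5)^2| < delta * 11.
We need delta * 11 <= 3/25, i.e. delta <= 3/25/11 = 3/275.
Since 3/275 < 1, this is tighter than 1; take delta = 3/275.
So delta = 3/275 works.

3/275


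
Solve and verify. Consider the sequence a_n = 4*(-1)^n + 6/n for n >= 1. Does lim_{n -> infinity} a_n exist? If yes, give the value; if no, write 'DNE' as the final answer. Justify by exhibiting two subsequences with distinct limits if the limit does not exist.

Examine the behaviour of a_n along subsequences.
a_{2k} = 4 + 6/(2k) -> 4. a_{2k+1} = -4 + 6/(2k+1) -> -4.
Since these two subsequential limits are 4 and -4, distinct, the full sequence cannot converge (a convergent sequence has all subsequences tending to the same limit). So lim a_n does not exist.

DNE


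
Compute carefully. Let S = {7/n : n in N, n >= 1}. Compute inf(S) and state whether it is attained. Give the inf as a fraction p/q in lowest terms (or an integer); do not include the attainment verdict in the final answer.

Analysis:
- Values: 7, 7/2, 7/3, 7/4, ... strictly decreasing.
- The maximum is 7 (n=1); sup = 7 (attained).
- The set is bounded below by 0; 7/n -> 0 so 0 is the greatest lower bound.
- 0 is not in the set, so inf = 0 is not attained.
Conclusion: inf(S) = 0, not attained in S.

0


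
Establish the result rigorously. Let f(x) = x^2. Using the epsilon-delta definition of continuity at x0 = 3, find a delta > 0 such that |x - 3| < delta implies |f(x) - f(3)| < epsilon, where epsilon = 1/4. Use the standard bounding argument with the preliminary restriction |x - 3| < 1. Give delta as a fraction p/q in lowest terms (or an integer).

Factor: |x^2 - (3)^2| = |x - 3| * |x + 3|.
Impose |x - 3| < 1 first. Then |x + 3| = |(x - 3) + 2*(3)| <= |x - 3| + 2*|3| < 1 + 6 = 7.
So |x^2 - (3)^2| < delta * 7.
We need delta * 7 <= 1/4, i.e. delta <= 1/4/7 = 1/28.
Since 1/28 < 1, this is tighter than 1; take delta = 1/28.
So delta = 1/28 works.

1/28


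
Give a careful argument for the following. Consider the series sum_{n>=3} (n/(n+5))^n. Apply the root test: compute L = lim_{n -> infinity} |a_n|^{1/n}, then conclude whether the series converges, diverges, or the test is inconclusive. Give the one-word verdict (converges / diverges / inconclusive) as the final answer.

Let a_n denote the general term. Form |a_n|^(1/n) and simplify:
|a_n|^(1/n) = n/(n + 5)
Take the limit as n -> infinity: L = 1.
Since L = 1, the root test is inconclusive. (In fact a_n = (n/(n+5))^n -> e^(-5) != 0, so the nth-term test shows divergence; but the root test itself gives no conclusion.)

inconclusive


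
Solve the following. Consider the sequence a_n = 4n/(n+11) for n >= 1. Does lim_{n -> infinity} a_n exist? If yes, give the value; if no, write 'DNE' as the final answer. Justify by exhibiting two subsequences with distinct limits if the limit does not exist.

Examine the behaviour of a_n along subsequences.
Even-n subsequence a_{2k} = 4(2k)/(2k+11) -> 4. Odd-n subsequence a_{2k+1} = 4(2k+1)/(2k+12) -> 4. Both tend to 4, which suggests the limit is 4; verify directly.
|a_n - 4| = |4n - 4(n+11)| / (n+11) = 44/(n+11) < 44/n for every n >= 1.
Given epsilon > 0, choose a positive integer N > 44/epsilon. Then for all n >= N, |a_n - 4| < 44/n <= 44/N < epsilon.
So by the definition of the limit, lim a_n exists and equals 4.

4


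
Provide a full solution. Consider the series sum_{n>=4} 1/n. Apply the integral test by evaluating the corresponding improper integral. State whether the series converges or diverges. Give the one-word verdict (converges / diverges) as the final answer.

Let f(x) = 1/x. Then f is positive, continuous, and decreasing on [4, infinity), so the integral test applies.
Compute the improper integral int_{4}^infinity f(x) dx:
  antiderivative F(x) = log(x).
  As x -> infinity, log(x) -> infinity.
  So int = infinity - log(4) = infinity. By the integral test, the series diverges.

diverges


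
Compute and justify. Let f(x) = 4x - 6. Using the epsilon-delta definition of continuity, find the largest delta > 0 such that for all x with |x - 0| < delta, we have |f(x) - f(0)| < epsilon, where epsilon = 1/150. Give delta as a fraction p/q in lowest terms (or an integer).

We compute f(0) = 4*(0) - 6 = -6.
|f(x) - f(0)| = |4x - 6 - (-6)| = |4(x - 0)| = 4|x - 0|.
We need 4|x - 0| < 1/150, i.e. |x - 0| < 1/150 / 4 = 1/600.
So any delta <= 1/600 works. Conversely, if delta > 1/600, then x = 0 + 1/600 satisfies |x - 0| = 1/600 < delta but |f(x) - f(0)| = 4 * 1/600 = 1/150, which is not < 1/150; so no larger delta works.
Hence the largest such delta is 1/600.

1/600


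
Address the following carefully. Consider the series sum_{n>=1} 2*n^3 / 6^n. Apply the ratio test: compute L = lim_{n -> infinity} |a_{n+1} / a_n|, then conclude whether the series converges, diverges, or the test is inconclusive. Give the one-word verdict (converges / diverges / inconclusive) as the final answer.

Let a_n denote the general term. Form the ratio a_{n+1}/a_n and simplify:
a_{n+1}/a_n = (n + 1)^3/(6*n^3)
Take the limit as n -> infinity: L = 1/6.
Since L = 1/6 < 1, the ratio test implies the series converges.

converges


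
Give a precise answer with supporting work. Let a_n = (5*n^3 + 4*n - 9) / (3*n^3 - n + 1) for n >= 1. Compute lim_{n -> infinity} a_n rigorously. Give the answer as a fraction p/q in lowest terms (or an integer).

Divide numerator and denominator by n^3, the highest power:
numerator / n^3 = 5 + 4/n^2 - 9/n^3
denominator / n^3 = 3 - 1/n^2 + n^(-3)
As n -> infinity, all terms of the form c/n^k (k >= 1) tend to 0.
So numerator / n^3 -> 5 and denominator / n^3 -> 3.
Therefore lim a_n = 5/3.

5/3


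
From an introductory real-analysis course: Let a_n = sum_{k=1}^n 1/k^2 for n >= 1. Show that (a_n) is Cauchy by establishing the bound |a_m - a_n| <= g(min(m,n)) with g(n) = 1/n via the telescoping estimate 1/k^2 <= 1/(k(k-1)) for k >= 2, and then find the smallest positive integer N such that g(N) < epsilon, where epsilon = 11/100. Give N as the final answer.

For m > n >= 1: |a_m - a_n| = sum_{k=n+1}^m 1/k^2.
Use 1/k^2 <= 1/(k(k-1)) = 1/(k-1) - 1/k for k >= 2:
sum_{k=n+1}^m 1/k^2 <= sum_{k=n+1}^m (1/(k-1) - 1/k) = 1/n - 1/m <= 1/n.
By symmetry the same bound holds with n,m swapped, so |a_m - a_n| <= 1/min(m,n) = g(min(m,n)). Since g(n) -> 0, (a_n) is Cauchy.
Now solve g(N) < 11/100: 1/N < 11/100 <=> N > 1/(11/100) = 100/11.
The smallest integer strictly greater than 100/11 is N = 10.
Check: g(10) = 1/10 < 11/100; g(9) = 1/9 >= 11/100. So N = 10.

10


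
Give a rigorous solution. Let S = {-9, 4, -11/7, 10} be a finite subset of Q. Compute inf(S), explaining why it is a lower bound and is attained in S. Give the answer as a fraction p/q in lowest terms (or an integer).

S is finite, so inf(S) = min(S).
Sorted increasing:
-9, -11/7, 4, 10
The extremum is -9.
For every x in S, x >= -9. And -9 is in S, so it is attained.
Therefore inf(S) = -9.

-9


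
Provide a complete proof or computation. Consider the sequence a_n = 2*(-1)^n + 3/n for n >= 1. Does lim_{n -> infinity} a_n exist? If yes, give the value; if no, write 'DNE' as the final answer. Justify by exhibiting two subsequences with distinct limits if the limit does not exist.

Examine the behaviour of a_n along subsequences.
a_{2k} = 2 + 3/(2k) -> 2. a_{2k+1} = -2 + 3/(2k+1) -> -2.
Since these two subsequential limits are 2 and -2, distinct, the full sequence cannot converge (a convergent sequence has all subsequences tending to the same limit). So lim a_n does not exist.

DNE


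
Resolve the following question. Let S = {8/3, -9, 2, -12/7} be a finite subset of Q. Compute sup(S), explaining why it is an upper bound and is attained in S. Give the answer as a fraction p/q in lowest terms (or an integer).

S is finite, so sup(S) = max(S).
Sorted decreasing:
8/3, 2, -12/7, -9
The extremum is 8/3.
For every x in S, x <= 8/3. And 8/3 is in S, so it is attained.
Therefore sup(S) = 8/3.

8/3


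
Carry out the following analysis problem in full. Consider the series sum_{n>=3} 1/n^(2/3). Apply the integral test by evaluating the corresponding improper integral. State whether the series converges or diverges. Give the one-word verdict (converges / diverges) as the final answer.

Let f(x) = x^(-2/3). Then f is positive, continuous, and decreasing on [3, infinity), so the integral test applies.
Compute the improper integral int_{3}^infinity f(x) dx:
  antiderivative F(x) = 3*x^(1/3).
  As x -> infinity, F(x) -> infinity (since p = 2/3 < 1).
  So the integral diverges. By the integral test, the series diverges.

diverges


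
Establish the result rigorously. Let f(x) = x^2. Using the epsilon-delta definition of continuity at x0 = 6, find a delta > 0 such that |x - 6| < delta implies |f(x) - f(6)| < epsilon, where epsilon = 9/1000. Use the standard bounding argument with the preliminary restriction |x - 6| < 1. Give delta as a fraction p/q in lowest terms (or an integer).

Factor: |x^2 - (6)^2| = |x - 6| * |x + 6|.
Impose |x - 6| < 1 first. Then |x + 6| = |(x - 6) + 2*(6)| <= |x - 6| + 2*|6| < 1 + 12 = 13.
So |x^2 - (6)^2| < delta * 13.
We need delta * 13 <= 9/1000, i.e. delta <= 9/1000/13 = 9/13000.
Since 9/13000 < 1, this is tighter than 1; take delta = 9/13000.
So delta = 9/13000 works.

9/13000


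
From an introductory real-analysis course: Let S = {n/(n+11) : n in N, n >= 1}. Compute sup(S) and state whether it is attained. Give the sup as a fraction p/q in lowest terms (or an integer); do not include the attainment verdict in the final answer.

Analysis:
- Values: 1/12, 2/13, 3/14, 4/15, ... strictly increasing.
- Minimum is 1/12 (n=1); inf = 1/12 (attained).
- n/(n+11) = 1 - 11/(n+11) -> 1 from below as n -> infinity, and never equals 1.
- So sup = 1 (not attained).
Conclusion: sup(S) = 1, not attained in S.

1


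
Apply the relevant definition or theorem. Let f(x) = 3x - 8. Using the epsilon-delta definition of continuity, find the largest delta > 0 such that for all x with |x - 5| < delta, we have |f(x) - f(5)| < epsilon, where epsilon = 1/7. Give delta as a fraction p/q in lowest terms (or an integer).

We compute f(5) = 3*(5) - 8 = 7.
|f(x) - f(5)| = |3x - 8 - (7)| = |3(x - 5)| = 3|x - 5|.
We need 3|x - 5| < 1/7, i.e. |x - 5| < 1/7 / 3 = 1/21.
So any delta <= 1/21 works. Conversely, if delta > 1/21, then x = 5 + 1/21 satisfies |x - 5| = 1/21 < delta but |f(x) - f(5)| = 3 * 1/21 = 1/7, which is not < 1/7; so no larger delta works.
Hence the largest such delta is 1/21.

1/21


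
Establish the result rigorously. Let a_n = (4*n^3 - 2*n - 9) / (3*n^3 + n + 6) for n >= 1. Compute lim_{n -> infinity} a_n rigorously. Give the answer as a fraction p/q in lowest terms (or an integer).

Divide numerator and denominator by n^3, the highest power:
numerator / n^3 = 4 - 2/n^2 - 9/n^3
denominator / n^3 = 3 + n^(-2) + 6/n^3
As n -> infinity, all terms of the form c/n^k (k >= 1) tend to 0.
So numerator / n^3 -> 4 and denominator / n^3 -> 3.
Therefore lim a_n = 4/3.

4/3


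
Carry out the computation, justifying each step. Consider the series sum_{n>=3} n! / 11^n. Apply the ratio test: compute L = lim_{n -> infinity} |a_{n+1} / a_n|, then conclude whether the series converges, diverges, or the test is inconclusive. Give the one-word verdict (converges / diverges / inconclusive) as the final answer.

Let a_n denote the general term. Form the ratio a_{n+1}/a_n and simplify:
a_{n+1}/a_n = n/11 + 1/11
Take the limit as n -> infinity: L = infinity.
Since L = infinity > 1 (or L = infinity), the ratio test implies the series diverges.

diverges


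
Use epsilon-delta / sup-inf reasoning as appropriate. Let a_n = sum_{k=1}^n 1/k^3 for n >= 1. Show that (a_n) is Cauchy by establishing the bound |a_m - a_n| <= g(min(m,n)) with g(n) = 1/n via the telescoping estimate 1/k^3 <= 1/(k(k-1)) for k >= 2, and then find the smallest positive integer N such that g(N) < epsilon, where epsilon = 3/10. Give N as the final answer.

For m > n >= 1: |a_m - a_n| = sum_{k=n+1}^m 1/k^3.
Use 1/k^3 <= 1/(k(k-1)) = 1/(k-1) - 1/k for k >= 2 (which holds since k^3 >= k^2 >= k(k-1) for k >= 2):
sum_{k=n+1}^m 1/k^3 <= sum_{k=n+1}^m (1/(k-1) - 1/k) = 1/n - 1/m <= 1/n.
By symmetry the same bound holds with n,m swapped, so |a_m - a_n| <= 1/min(m,n) = g(min(m,n)). Since g(n) -> 0, (a_n) is Cauchy.
Now solve g(N) < 3/10: 1/N < 3/10 <=> N > 1/(3/10) = 10/3.
The smallest integer strictly greater than 10/3 is N = 4.
Check: g(4) = 1/4 < 3/10; g(3) = 1/3 >= 3/10. So N = 4.

4


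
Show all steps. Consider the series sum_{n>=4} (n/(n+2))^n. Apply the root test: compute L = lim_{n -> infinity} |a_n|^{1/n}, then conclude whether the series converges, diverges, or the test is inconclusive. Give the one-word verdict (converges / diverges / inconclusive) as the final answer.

Let a_n denote the general term. Form |a_n|^(1/n) and simplify:
|a_n|^(1/n) = n/(n + 2)
Take the limit as n -> infinity: L = 1.
Since L = 1, the root test is inconclusive. (In fact a_n = (n/(n+2))^n -> e^(-2) != 0, so the nth-term test shows divergence; but the root test itself gives no conclusion.)

inconclusive


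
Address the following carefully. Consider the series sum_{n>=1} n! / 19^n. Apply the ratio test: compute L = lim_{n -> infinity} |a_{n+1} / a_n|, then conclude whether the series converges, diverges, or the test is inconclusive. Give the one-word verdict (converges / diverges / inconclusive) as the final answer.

Let a_n denote the general term. Form the ratio a_{n+1}/a_n and simplify:
a_{n+1}/a_n = n/19 + 1/19
Take the limit as n -> infinity: L = infinity.
Since L = infinity > 1 (or L = infinity), the ratio test implies the series diverges.

diverges


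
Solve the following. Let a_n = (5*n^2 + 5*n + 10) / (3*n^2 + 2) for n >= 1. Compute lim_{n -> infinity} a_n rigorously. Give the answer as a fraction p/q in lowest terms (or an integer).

Divide numerator and denominator by n^2, the highest power:
numerator / n^2 = 5 + 5/n + 10/n^2
denominator / n^2 = 3 + 2/n^2
As n -> infinity, all terms of the form c/n^k (k >= 1) tend to 0.
So numerator / n^2 -> 5 and denominator / n^2 -> 3.
Therefore lim a_n = 5/3.

5/3


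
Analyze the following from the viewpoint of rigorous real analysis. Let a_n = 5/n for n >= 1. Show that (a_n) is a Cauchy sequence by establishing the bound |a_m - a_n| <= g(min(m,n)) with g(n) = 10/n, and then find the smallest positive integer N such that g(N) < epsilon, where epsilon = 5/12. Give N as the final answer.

For any m, n >= 1, by the triangle inequality:
|a_m - a_n| = |5/m - 5/n| <= 5*1/m + 5*1/n <= 10/min(m,n).
So g(n) = 10/n bounds the Cauchy difference. Since g(n) -> 0, (a_n) is Cauchy.
Now solve g(N) < 5/12: 10/N < 5/12 <=> N > 10 / (5/12) = 24.
The smallest integer strictly greater than 24 is N = 25.
Check: g(25) = 10/25 = 2/5 < 5/12; g(24) = 5/12 >= 5/12. So N = 25.

25


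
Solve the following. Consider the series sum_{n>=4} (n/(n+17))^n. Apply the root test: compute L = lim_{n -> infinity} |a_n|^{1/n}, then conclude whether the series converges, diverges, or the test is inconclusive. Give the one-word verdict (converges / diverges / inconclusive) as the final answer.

Let a_n denote the general term. Form |a_n|^(1/n) and simplify:
|a_n|^(1/n) = n/(n + 17)
Take the limit as n -> infinity: L = 1.
Since L = 1, the root test is inconclusive. (In fact a_n = (n/(n+17))^n -> e^(-17) != 0, so the nth-term test shows divergence; but the root test itself gives no conclusion.)

inconclusive


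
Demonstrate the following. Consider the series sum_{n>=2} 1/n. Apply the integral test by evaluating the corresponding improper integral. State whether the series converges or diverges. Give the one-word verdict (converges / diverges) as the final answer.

Let f(x) = 1/x. Then f is positive, continuous, and decreasing on [2, infinity), so the integral test applies.
Compute the improper integral int_{2}^infinity f(x) dx:
  antiderivative F(x) = log(x).
  As x -> infinity, log(x) -> infinity.
  So int = infinity - log(2) = infinity. By the integral test, the series diverges.

diverges


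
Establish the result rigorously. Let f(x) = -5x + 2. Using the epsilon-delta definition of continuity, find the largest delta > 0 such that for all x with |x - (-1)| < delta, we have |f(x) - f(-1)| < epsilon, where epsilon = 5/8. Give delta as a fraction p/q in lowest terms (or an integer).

We compute f(-1) = -5*(-1) + 2 = 7.
|f(x) - f(-1)| = |-5x + 2 - (7)| = |-5(x - (-1))| = 5|x - (-1)|.
We need 5|x - (-1)| < 5/8, i.e. |x - (-1)| < 5/8 / 5 = 1/8.
So any delta <= 1/8 works. Conversely, if delta > 1/8, then x = -1 + 1/8 satisfies |x - (-1)| = 1/8 < delta but |f(x) - f(-1)| = 5 * 1/8 = 5/8, which is not < 5/8; so no larger delta works.
Hence the largest such delta is 1/8.

1/8


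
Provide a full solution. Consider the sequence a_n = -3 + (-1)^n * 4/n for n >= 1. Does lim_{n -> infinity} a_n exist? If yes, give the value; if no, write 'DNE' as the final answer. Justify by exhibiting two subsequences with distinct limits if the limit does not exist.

Examine the behaviour of a_n along subsequences.
Even-n subsequence a_{2k} = -3 + 4/(2k) -> -3. Odd-n subsequence a_{2k+1} = -3 - 4/(2k+1) -> -3. Both tend to -3, which suggests the limit is -3; verify directly.
|a_n - (-3)| = |(-1)^n * 4/n| = 4/n for every n >= 1.
Given epsilon > 0, choose a positive integer N > 4/epsilon. Then for all n >= N, |a_n - (-3)| = 4/n <= 4/N < epsilon.
So by the definition of the limit, lim a_n exists and equals -3.

-3


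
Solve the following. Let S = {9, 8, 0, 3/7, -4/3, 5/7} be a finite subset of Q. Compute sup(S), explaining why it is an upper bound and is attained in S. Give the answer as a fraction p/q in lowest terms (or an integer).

S is finite, so sup(S) = max(S).
Sorted decreasing:
9, 8, 5/7, 3/7, 0, -4/3
The extremum is 9.
For every x in S, x <= 9. And 9 is in S, so it is attained.
Therefore sup(S) = 9.

9


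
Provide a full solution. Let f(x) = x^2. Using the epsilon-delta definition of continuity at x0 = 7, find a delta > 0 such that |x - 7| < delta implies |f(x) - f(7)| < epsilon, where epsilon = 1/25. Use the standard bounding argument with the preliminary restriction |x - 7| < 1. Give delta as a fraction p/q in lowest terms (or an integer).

Factor: |x^2 - (7)^2| = |x - 7| * |x + 7|.
Impose |x - 7| < 1 first. Then |x + 7| = |(x - 7) + 2*(7)| <= |x - 7| + 2*|7| < 1 + 14 = 15.
So |x^2 - (7)^2| < delta * 15.
We need delta * 15 <= 1/25, i.e. delta <= 1/25/15 = 1/375.
Since 1/375 < 1, this is tighter than 1; take delta = 1/375.
So delta = 1/375 works.

1/375


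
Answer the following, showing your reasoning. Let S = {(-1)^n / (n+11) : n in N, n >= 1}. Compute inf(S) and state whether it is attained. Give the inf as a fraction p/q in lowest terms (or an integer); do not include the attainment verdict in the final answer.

Analysis:
- Values: -1/12, 1/13, -1/14, 1/15, -1/16, ...
- Positive terms (even n): 1/(2+11), 1/(4+11), ... decreasing -> max = 1/13 (n=2).
- Negative terms (odd n): -1/(1+11), -1/(3+11), ... increasing -> min = -1/12 (n=1).
- So sup = 1/13 (attained at n=2); inf = -1/12 (attained at n=1).
Conclusion: inf(S) = -1/12, attained in S.

-1/12


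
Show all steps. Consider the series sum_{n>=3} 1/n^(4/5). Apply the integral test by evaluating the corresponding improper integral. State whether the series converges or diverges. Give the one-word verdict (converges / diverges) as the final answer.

Let f(x) = x^(-4/5). Then f is positive, continuous, and decreasing on [3, infinity), so the integral test applies.
Compute the improper integral int_{3}^infinity f(x) dx:
  antiderivative F(x) = 5*x^(1/5).
  As x -> infinity, F(x) -> infinity (since p = 4/5 < 1).
  So the integral diverges. By the integral test, the series diverges.

diverges


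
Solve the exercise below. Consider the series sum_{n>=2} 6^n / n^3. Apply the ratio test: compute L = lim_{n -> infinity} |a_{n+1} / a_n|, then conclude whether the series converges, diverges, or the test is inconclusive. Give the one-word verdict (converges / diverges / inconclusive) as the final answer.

Let a_n denote the general term. Form the ratio a_{n+1}/a_n and simplify:
a_{n+1}/a_n = 6*n^3/(n + 1)^3
Take the limit as n -> infinity: L = 6.
Since L = 6 > 1 (or L = infinity), the ratio test implies the series diverges.

diverges


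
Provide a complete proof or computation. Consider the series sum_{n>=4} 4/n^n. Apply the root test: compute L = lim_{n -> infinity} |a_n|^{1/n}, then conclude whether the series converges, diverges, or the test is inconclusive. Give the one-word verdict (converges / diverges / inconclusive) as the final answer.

Let a_n denote the general term. Form |a_n|^(1/n) and simplify:
|a_n|^(1/n) = 2^(2/n)/n
Take the limit as n -> infinity: L = 0.
Since L = 0 < 1, the root test implies convergence.

converges


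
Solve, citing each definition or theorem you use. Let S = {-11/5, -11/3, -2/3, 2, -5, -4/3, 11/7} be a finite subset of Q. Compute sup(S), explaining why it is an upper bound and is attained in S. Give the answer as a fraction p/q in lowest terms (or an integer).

S is finite, so sup(S) = max(S).
Sorted decreasing:
2, 11/7, -2/3, -4/3, -11/5, -11/3, -5
The extremum is 2.
For every x in S, x <= 2. And 2 is in S, so it is attained.
Therefore sup(S) = 2.

2


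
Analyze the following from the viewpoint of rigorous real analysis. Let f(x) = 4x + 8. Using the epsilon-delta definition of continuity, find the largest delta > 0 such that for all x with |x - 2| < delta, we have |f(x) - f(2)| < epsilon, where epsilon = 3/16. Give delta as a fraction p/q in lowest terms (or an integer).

We compute f(2) = 4*(2) + 8 = 16.
|f(x) - f(2)| = |4x + 8 - (16)| = |4(x - 2)| = 4|x - 2|.
We need 4|x - 2| < 3/16, i.e. |x - 2| < 3/16 / 4 = 3/64.
So any delta <= 3/64 works. Conversely, if delta > 3/64, then x = 2 + 3/64 satisfies |x - 2| = 3/64 < delta but |f(x) - f(2)| = 4 * 3/64 = 3/16, which is not < 3/16; so no larger delta works.
Hence the largest such delta is 3/64.

3/64


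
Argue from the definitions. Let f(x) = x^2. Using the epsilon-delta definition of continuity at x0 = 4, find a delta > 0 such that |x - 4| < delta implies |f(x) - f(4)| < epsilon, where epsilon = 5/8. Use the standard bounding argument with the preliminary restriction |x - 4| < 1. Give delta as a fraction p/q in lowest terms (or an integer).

Factor: |x^2 - (4)^2| = |x - 4| * |x + 4|.
Impose |x - 4| < 1 first. Then |x + 4| = |(x - 4) + 2*(4)| <= |x - 4| + 2*|4| < 1 + 8 = 9.
So |x^2 - (4)^2| < delta * 9.
We need delta * 9 <= 5/8, i.e. delta <= 5/8/9 = 5/72.
Since 5/72 < 1, this is tighter than 1; take delta = 5/72.
So delta = 5/72 works.

5/72


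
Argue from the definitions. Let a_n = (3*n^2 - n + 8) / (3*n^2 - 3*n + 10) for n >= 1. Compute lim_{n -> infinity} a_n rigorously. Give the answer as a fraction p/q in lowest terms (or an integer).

Divide numerator and denominator by n^2, the highest power:
numerator / n^2 = 3 - 1/n + 8/n^2
denominator / n^2 = 3 - 3/n + 10/n^2
As n -> infinity, all terms of the form c/n^k (k >= 1) tend to 0.
So numerator / n^2 -> 3 and denominator / n^2 -> 3.
Therefore lim a_n = 1.

1


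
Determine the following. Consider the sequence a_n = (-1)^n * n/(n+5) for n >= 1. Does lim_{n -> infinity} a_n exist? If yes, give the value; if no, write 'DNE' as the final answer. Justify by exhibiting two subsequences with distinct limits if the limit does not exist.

Examine the behaviour of a_n along subsequences.
a_{2k} = 2k/(2k+5) -> 1. a_{2k+1} = -(2k+1)/(2k+6) -> -1.
Since these two subsequential limits are 1 and -1, distinct, the full sequence cannot converge (a convergent sequence has all subsequences tending to the same limit). So lim a_n does not exist.

DNE


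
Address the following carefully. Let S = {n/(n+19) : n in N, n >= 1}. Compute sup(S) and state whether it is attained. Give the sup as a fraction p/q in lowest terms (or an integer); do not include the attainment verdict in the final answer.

Analysis:
- Values: 1/20, 2/21, 3/22, 4/23, ... strictly increasing.
- Minimum is 1/20 (n=1); inf = 1/20 (attained).
- n/(n+19) = 1 - 19/(n+19) -> 1 from below as n -> infinity, and never equals 1.
- So sup = 1 (not attained).
Conclusion: sup(S) = 1, not attained in S.

1


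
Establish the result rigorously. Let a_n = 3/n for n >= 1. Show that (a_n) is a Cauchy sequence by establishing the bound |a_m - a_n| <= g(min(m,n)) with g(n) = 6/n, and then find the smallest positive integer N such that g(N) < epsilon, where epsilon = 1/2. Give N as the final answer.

For any m, n >= 1, by the triangle inequality:
|a_m - a_n| = |3/m - 3/n| <= 3*1/m + 3*1/n <= 6/min(m,n).
So g(n) = 6/n bounds the Cauchy difference. Since g(n) -> 0, (a_n) is Cauchy.
Now solve g(N) < 1/2: 6/N < 1/2 <=> N > 6 / (1/2) = 12.
The smallest integer strictly greater than 12 is N = 13.
Check: g(13) = 6/13 = 6/13 < 1/2; g(12) = 1/2 >= 1/2. So N = 13.

13


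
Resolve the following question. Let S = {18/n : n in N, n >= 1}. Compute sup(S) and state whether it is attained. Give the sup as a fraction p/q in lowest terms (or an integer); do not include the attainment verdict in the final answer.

Analysis:
- Values: 18, 9, 6, 9/2, ... strictly decreasing.
- The maximum is 18 (n=1); sup = 18 (attained).
- The set is bounded below by 0; 18/n -> 0 so 0 is the greatest lower bound.
- 0 is not in the set, so inf = 0 is not attained.
Conclusion: sup(S) = 18, attained in S.

18


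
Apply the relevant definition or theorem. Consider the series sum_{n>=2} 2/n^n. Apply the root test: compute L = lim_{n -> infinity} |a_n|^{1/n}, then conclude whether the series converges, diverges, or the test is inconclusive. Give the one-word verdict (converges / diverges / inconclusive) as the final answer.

Let a_n denote the general term. Form |a_n|^(1/n) and simplify:
|a_n|^(1/n) = 2^(1/n)/n
Take the limit as n -> infinity: L = 0.
Since L = 0 < 1, the root test implies convergence.

converges


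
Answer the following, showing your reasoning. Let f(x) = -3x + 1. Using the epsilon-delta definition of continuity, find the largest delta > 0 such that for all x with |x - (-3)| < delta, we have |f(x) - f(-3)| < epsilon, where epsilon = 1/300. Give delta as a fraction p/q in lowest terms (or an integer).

We compute f(-3) = -3*(-3) + 1 = 10.
|f(x) - f(-3)| = |-3x + 1 - (10)| = |-3(x - (-3))| = 3|x - (-3)|.
We need 3|x - (-3)| < 1/300, i.e. |x - (-3)| < 1/300 / 3 = 1/900.
So any delta <= 1/900 works. Conversely, if delta > 1/900, then x = -3 + 1/900 satisfies |x - (-3)| = 1/900 < delta but |f(x) - f(-3)| = 3 * 1/900 = 1/300, which is not < 1/300; so no larger delta works.
Hence the largest such delta is 1/900.

1/900


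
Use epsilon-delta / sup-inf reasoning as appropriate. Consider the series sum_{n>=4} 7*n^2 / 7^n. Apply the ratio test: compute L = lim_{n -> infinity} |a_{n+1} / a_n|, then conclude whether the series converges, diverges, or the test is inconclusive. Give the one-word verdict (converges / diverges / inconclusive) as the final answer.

Let a_n denote the general term. Form the ratio a_{n+1}/a_n and simplify:
a_{n+1}/a_n = (n + 1)^2/(7*n^2)
Take the limit as n -> infinity: L = 1/7.
Since L = 1/7 < 1, the ratio test implies the series converges.

converges


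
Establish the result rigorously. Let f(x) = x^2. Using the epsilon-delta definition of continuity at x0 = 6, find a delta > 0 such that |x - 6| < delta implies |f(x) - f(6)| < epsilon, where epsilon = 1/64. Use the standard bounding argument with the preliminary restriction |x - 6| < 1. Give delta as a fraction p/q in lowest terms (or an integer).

Factor: |x^2 - (6)^2| = |x - 6| * |x + 6|.
Impose |x - 6| < 1 first. Then |x + 6| = |(x - 6) + 2*(6)| <= |x - 6| + 2*|6| < 1 + 12 = 13.
So |x^2 - (6)^2| < delta * 13.
We need delta * 13 <= 1/64, i.e. delta <= 1/64/13 = 1/832.
Since 1/832 < 1, this is tighter than 1; take delta = 1/832.
So delta = 1/832 works.

1/832
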